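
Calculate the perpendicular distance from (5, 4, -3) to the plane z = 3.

distance = |a·x₀ + b·y₀ + c·z₀ - d| / √(a² + b² + c²)
  = |0·5 + 0·4 + 1·(-3) - 3| / √(0² + 0² + 1²)
  = |0 + 0 - 3 - 3| / √(0 + 0 + 1)
  = |-6| / √1
  = 6 / 1
  ≈ 6

6


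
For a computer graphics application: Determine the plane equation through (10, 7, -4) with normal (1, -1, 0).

The plane through P with normal n = (a, b, c) satisfies n·(r - P) = 0,
i.e. ax + by + cz = a·x₀ + b·y₀ + c·z₀.
d = 1·10 + (-1)·7 + 0·(-4)
  = 10 - 7 + 0
  = 3
Equation: x - y = 3

x - y = 3


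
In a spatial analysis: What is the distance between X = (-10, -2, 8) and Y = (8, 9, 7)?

d = √[(x₂-x₁)² + (y₂-y₁)² + (z₂-z₁)²]
  = √[18² + 11² + (-1)²]
  = √[324 + 121 + 1]
  = √446
  ≈ 21.12

21.12


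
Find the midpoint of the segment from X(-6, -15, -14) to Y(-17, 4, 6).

M = ((x₁+x₂)/2, (y₁+y₂)/2, (z₁+z₂)/2)
  = ((-6 - 17)/2, (-15 + 4)/2, (-14 + 6)/2)
  = (-23/2, -11/2, -8/2)
  = (-11.5, -5.5, -4)

(-11.5, -5.5, -4)


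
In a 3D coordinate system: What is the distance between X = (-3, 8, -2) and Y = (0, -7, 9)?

d = √[(x₂-x₁)² + (y₂-y₁)² + (z₂-z₁)²]
  = √[3² + (-15)² + 11²]
  = √[9 + 225 + 121]
  = √355
  ≈ 18.84

18.84


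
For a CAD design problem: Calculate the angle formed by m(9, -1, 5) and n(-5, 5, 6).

m·n = 9·(-5) + (-1)·5 + 5·6 = -45 - 5 + 30 = -20
|m| = √(9² + (-1)² + 5²) = √107 ≈ 10.34
|n| = √((-5)² + 5² + 6²) = √86 ≈ 9.274
cos θ = (m·n)/(|m||n|) = -20/(10.34·9.274) ≈ -0.2085
θ = arccos(-0.2085) ≈ 102°

102°


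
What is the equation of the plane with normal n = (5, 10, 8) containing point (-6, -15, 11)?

The plane through P with normal n = (a, b, c) satisfies n·(r - P) = 0,
i.e. ax + by + cz = a·x₀ + b·y₀ + c·z₀.
d = 5·(-6) + 10·(-15) + 8·11
  = -30 - 150 + 88
  = -92
Equation: 5x + 10y + 8z = -92

5x + 10y + 8z = -92


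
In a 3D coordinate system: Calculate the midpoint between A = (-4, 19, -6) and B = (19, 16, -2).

M = ((x₁+x₂)/2, (y₁+y₂)/2, (z₁+z₂)/2)
  = ((-4 + 19)/2, (19 + 16)/2, (-6 - 2)/2)
  = (15/2, 35/2, -8/2)
  = (7.5, 17.5, -4)

(7.5, 17.5, -4)


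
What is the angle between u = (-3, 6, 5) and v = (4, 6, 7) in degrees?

u·v = (-3)·4 + 6·6 + 5·7 = -12 + 36 + 35 = 59
|u| = √((-3)² + 6² + 5²) = √70 ≈ 8.367
|v| = √(4² + 6² + 7²) = √101 ≈ 10.05
cos θ = (u·v)/(|u||v|) = 59/(8.367·10.05) ≈ 0.7017
θ = arccos(0.7017) ≈ 45.44°

45.44°


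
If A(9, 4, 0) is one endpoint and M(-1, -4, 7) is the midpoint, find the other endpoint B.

B = 2M - A
  = (2·(-1) - 9, 2·(-4) - 4, 2·7 - 0)
  = (-2 - 9, -8 - 4, 14 + 0)
  = (-11, -12, 14)

(-11, -12, 14)


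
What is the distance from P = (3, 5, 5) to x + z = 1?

distance = |a·x₀ + b·y₀ + c·z₀ - d| / √(a² + b² + c²)
  = |1·3 + 0·5 + 1·5 - 1| / √(1² + 0² + 1²)
  = |3 + 0 + 5 - 1| / √(1 + 0 + 1)
  = |7| / √2
  = 7 / 1.414
  ≈ 4.95

4.95


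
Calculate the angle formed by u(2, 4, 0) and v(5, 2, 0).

u·v = 2·5 + 4·2 + 0·0 = 10 + 8 + 0 = 18
|u| = √(2² + 4² + 0²) = √20 ≈ 4.472
|v| = √(5² + 2² + 0²) = √29 ≈ 5.385
cos θ = (u·v)/(|u||v|) = 18/(4.472·5.385) ≈ 0.7474
θ = arccos(0.7474) ≈ 41.63°

41.63°


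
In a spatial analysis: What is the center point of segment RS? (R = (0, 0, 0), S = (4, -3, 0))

M = ((x₁+x₂)/2, (y₁+y₂)/2, (z₁+z₂)/2)
  = ((0 + 4)/2, (0 - 3)/2, (0 + 0)/2)
  = (4/2, -3/2, 0/2)
  = (2, -1.5, 0)

(2, -1.5, 0)


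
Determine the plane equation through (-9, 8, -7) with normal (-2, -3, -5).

The plane through P with normal n = (a, b, c) satisfies n·(r - P) = 0,
i.e. ax + by + cz = a·x₀ + b·y₀ + c·z₀.
d = (-2)·(-9) + (-3)·8 + (-5)·(-7)
  = 18 - 24 + 35
  = 29
Equation: -2x - 3y - 5z = 29

-2x - 3y - 5z = 29


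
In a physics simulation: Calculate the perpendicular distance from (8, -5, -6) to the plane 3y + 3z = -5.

distance = |a·x₀ + b·y₀ + c·z₀ - d| / √(a² + b² + c²)
  = |0·8 + 3·(-5) + 3·(-6) - (-5)| / √(0² + 3² + 3²)
  = |0 - 15 - 18 + 5| / √(0 + 9 + 9)
  = |-28| / √18
  = 28 / 4.243
  ≈ 6.6

6.6


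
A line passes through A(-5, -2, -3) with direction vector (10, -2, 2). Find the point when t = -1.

P(t) = A + t·d
  = (-5 + 10·(-1), -2 + (-2)·(-1), -3 + 2·(-1))
  = (-5 - 10, -2 + 2, -3 - 2)
  = (-15, 0, -5)

(-15, 0, -5)


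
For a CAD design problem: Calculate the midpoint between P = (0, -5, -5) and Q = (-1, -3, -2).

M = ((x₁+x₂)/2, (y₁+y₂)/2, (z₁+z₂)/2)
  = ((0 - 1)/2, (-5 - 3)/2, (-5 - 2)/2)
  = (-1/2, -8/2, -7/2)
  = (-0.5, -4, -3.5)

(-0.5, -4, -3.5)


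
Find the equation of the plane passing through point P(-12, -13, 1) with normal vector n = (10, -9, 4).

The plane through P with normal n = (a, b, c) satisfies n·(r - P) = 0,
i.e. ax + by + cz = a·x₀ + b·y₀ + c·z₀.
d = 10·(-12) + (-9)·(-13) + 4·1
  = -120 + 117 + 4
  = 1
Equation: 10x - 9y + 4z = 1

10x - 9y + 4z = 1


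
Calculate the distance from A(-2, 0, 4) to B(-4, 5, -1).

d = √[(x₂-x₁)² + (y₂-y₁)² + (z₂-z₁)²]
  = √[(-2)² + 5² + (-5)²]
  = √[4 + 25 + 25]
  = √54
  ≈ 7.348

7.348


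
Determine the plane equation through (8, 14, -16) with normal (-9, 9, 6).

The plane through P with normal n = (a, b, c) satisfies n·(r - P) = 0,
i.e. ax + by + cz = a·x₀ + b·y₀ + c·z₀.
d = (-9)·8 + 9·14 + 6·(-16)
  = -72 + 126 - 96
  = -42
Equation: -9x + 9y + 6z = -42

-9x + 9y + 6z = -42


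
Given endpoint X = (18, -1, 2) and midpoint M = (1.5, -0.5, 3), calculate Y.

Y = 2M - X
  = (2·1.5 - 18, 2·(-0.5) - (-1), 2·3 - 2)
  = (3 - 18, -1 + 1, 6 - 2)
  = (-15, 0, 4)

(-15, 0, 4)


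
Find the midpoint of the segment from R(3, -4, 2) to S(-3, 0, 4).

M = ((x₁+x₂)/2, (y₁+y₂)/2, (z₁+z₂)/2)
  = ((3 - 3)/2, (-4 + 0)/2, (2 + 4)/2)
  = (0/2, -4/2, 6/2)
  = (0, -2, 3)

(0, -2, 3)


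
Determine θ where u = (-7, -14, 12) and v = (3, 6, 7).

u·v = (-7)·3 + (-14)·6 + 12·7 = -21 - 84 + 84 = -21
|u| = √((-7)² + (-14)² + 12²) = √389 ≈ 19.72
|v| = √(3² + 6² + 7²) = √94 ≈ 9.695
cos θ = (u·v)/(|u||v|) = -21/(19.72·9.695) ≈ -0.1098
θ = arccos(-0.1098) ≈ 96.3°

96.3°


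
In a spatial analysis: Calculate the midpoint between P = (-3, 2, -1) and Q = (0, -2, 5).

M = ((x₁+x₂)/2, (y₁+y₂)/2, (z₁+z₂)/2)
  = ((-3 + 0)/2, (2 - 2)/2, (-1 + 5)/2)
  = (-3/2, 0/2, 4/2)
  = (-1.5, 0, 2)

(-1.5, 0, 2)


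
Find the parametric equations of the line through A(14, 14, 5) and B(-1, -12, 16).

Direction vector d = B - A = (-1 - 14, -12 - 14, 16 - 5) = (-15, -26, 11)
Parametric form r = A + t·d:
x = 14 - 15t, y = 14 - 26t, z = 5 + 11t

x = 14 - 15t, y = 14 - 26t, z = 5 + 11t


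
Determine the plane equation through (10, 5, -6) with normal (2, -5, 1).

The plane through P with normal n = (a, b, c) satisfies n·(r - P) = 0,
i.e. ax + by + cz = a·x₀ + b·y₀ + c·z₀.
d = 2·10 + (-5)·5 + 1·(-6)
  = 20 - 25 - 6
  = -11
Equation: 2x - 5y + z = -11

2x - 5y + z = -11


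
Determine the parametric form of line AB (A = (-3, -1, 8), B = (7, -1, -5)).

Direction vector d = B - A = (7 + 3, -1 + 1, -5 - 8) = (10, 0, -13)
Parametric form r = A + t·d:
x = -3 + 10t, y = -1, z = 8 - 13t

x = -3 + 10t, y = -1, z = 8 - 13t


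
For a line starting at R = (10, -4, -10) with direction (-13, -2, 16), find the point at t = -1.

P(t) = R + t·d
  = (10 + (-13)·(-1), -4 + (-2)·(-1), -10 + 16·(-1))
  = (10 + 13, -4 + 2, -10 - 16)
  = (23, -2, -26)

(23, -2, -26)


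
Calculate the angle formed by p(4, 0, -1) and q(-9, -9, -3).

p·q = 4·(-9) + 0·(-9) + (-1)·(-3) = -36 + 0 + 3 = -33
|p| = √(4² + 0² + (-1)²) = √17 ≈ 4.123
|q| = √((-9)² + (-9)² + (-3)²) = √171 ≈ 13.08
cos θ = (p·q)/(|p||q|) = -33/(4.123·13.08) ≈ -0.6121
θ = arccos(-0.6121) ≈ 127.7°

127.7°


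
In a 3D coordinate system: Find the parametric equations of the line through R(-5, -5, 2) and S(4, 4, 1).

Direction vector d = S - R = (4 + 5, 4 + 5, 1 - 2) = (9, 9, -1)
Parametric form r = R + t·d:
x = -5 + 9t, y = -5 + 9t, z = 2 - t

x = -5 + 9t, y = -5 + 9t, z = 2 - t


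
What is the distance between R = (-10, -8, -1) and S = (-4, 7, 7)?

d = √[(x₂-x₁)² + (y₂-y₁)² + (z₂-z₁)²]
  = √[6² + 15² + 8²]
  = √[36 + 225 + 64]
  = √325
  ≈ 18.03

18.03


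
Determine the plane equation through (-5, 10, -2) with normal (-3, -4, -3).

The plane through P with normal n = (a, b, c) satisfies n·(r - P) = 0,
i.e. ax + by + cz = a·x₀ + b·y₀ + c·z₀.
d = (-3)·(-5) + (-4)·10 + (-3)·(-2)
  = 15 - 40 + 6
  = -19
Equation: -3x - 4y - 3z = -19

-3x - 4y - 3z = -19


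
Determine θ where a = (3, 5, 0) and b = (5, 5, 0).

a·b = 3·5 + 5·5 + 0·0 = 15 + 25 + 0 = 40
|a| = √(3² + 5² + 0²) = √34 ≈ 5.831
|b| = √(5² + 5² + 0²) = √50 ≈ 7.071
cos θ = (a·b)/(|a||b|) = 40/(5.831·7.071) ≈ 0.9701
θ = arccos(0.9701) ≈ 14.04°

14.04°


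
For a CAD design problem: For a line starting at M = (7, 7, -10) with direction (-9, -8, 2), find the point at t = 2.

P(t) = M + t·d
  = (7 + (-9)·2, 7 + (-8)·2, -10 + 2·2)
  = (7 - 18, 7 - 16, -10 + 4)
  = (-11, -9, -6)

(-11, -9, -6)


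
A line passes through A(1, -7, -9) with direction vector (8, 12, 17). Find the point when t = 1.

P(t) = A + t·d
  = (1 + 8·1, -7 + 12·1, -9 + 17·1)
  = (1 + 8, -7 + 12, -9 + 17)
  = (9, 5, 8)

(9, 5, 8)


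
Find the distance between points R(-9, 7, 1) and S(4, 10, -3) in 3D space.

d = √[(x₂-x₁)² + (y₂-y₁)² + (z₂-z₁)²]
  = √[13² + 3² + (-4)²]
  = √[169 + 9 + 16]
  = √194
  ≈ 13.93

13.93


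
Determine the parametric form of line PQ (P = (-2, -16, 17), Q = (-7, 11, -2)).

Direction vector d = Q - P = (-7 + 2, 11 + 16, -2 - 17) = (-5, 27, -19)
Parametric form r = P + t·d:
x = -2 - 5t, y = -16 + 27t, z = 17 - 19t

x = -2 - 5t, y = -16 + 27t, z = 17 - 19t


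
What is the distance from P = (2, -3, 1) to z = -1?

distance = |a·x₀ + b·y₀ + c·z₀ - d| / √(a² + b² + c²)
  = |0·2 + 0·(-3) + 1·1 - (-1)| / √(0² + 0² + 1²)
  = |0 + 0 + 1 + 1| / √(0 + 0 + 1)
  = |2| / √1
  = 2 / 1
  ≈ 2

2


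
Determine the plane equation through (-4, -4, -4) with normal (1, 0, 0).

The plane through P with normal n = (a, b, c) satisfies n·(r - P) = 0,
i.e. ax + by + cz = a·x₀ + b·y₀ + c·z₀.
d = 1·(-4) + 0·(-4) + 0·(-4)
  = -4 + 0 + 0
  = -4
Equation: x = -4

x = -4


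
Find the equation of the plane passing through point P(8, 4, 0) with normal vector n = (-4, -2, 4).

The plane through P with normal n = (a, b, c) satisfies n·(r - P) = 0,
i.e. ax + by + cz = a·x₀ + b·y₀ + c·z₀.
d = (-4)·8 + (-2)·4 + 4·0
  = -32 - 8 + 0
  = -40
Equation: -4x - 2y + 4z = -40

-4x - 2y + 4z = -40


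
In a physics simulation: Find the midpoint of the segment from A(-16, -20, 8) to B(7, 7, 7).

M = ((x₁+x₂)/2, (y₁+y₂)/2, (z₁+z₂)/2)
  = ((-16 + 7)/2, (-20 + 7)/2, (8 + 7)/2)
  = (-9/2, -13/2, 15/2)
  = (-4.5, -6.5, 7.5)

(-4.5, -6.5, 7.5)


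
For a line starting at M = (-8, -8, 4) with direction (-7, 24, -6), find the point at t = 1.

P(t) = M + t·d
  = (-8 + (-7)·1, -8 + 24·1, 4 + (-6)·1)
  = (-8 - 7, -8 + 24, 4 - 6)
  = (-15, 16, -2)

(-15, 16, -2)


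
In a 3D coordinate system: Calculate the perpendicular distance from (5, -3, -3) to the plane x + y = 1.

distance = |a·x₀ + b·y₀ + c·z₀ - d| / √(a² + b² + c²)
  = |1·5 + 1·(-3) + 0·(-3) - 1| / √(1² + 1² + 0²)
  = |5 - 3 + 0 - 1| / √(1 + 1 + 0)
  = |1| / √2
  = 1 / 1.414
  ≈ 0.7071

0.7071


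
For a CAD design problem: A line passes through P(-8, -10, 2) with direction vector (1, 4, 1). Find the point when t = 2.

P(t) = P + t·d
  = (-8 + 1·2, -10 + 4·2, 2 + 1·2)
  = (-8 + 2, -10 + 8, 2 + 2)
  = (-6, -2, 4)

(-6, -2, 4)


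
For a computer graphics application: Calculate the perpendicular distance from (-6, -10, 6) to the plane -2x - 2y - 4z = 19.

distance = |a·x₀ + b·y₀ + c·z₀ - d| / √(a² + b² + c²)
  = |(-2)·(-6) + (-2)·(-10) + (-4)·6 - 19| / √((-2)² + (-2)² + (-4)²)
  = |12 + 20 - 24 - 19| / √(4 + 4 + 16)
  = |-11| / √24
  = 11 / 4.899
  ≈ 2.245

2.245


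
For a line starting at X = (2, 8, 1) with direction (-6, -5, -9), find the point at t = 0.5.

P(t) = X + t·d
  = (2 + (-6)·0.5, 8 + (-5)·0.5, 1 + (-9)·0.5)
  = (2 - 3, 8 - 2.5, 1 - 4.5)
  = (-1, 5.5, -3.5)

(-1, 5.5, -3.5)


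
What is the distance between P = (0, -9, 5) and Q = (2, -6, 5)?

d = √[(x₂-x₁)² + (y₂-y₁)² + (z₂-z₁)²]
  = √[2² + 3² + 0²]
  = √[4 + 9 + 0]
  = √13
  ≈ 3.606

3.606


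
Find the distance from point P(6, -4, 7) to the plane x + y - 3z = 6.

distance = |a·x₀ + b·y₀ + c·z₀ - d| / √(a² + b² + c²)
  = |1·6 + 1·(-4) + (-3)·7 - 6| / √(1² + 1² + (-3)²)
  = |6 - 4 - 21 - 6| / √(1 + 1 + 9)
  = |-25| / √11
  = 25 / 3.317
  ≈ 7.538

7.538


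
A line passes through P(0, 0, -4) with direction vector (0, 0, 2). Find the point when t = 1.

P(t) = P + t·d
  = (0 + 0·1, 0 + 0·1, -4 + 2·1)
  = (0 + 0, 0 + 0, -4 + 2)
  = (0, 0, -2)

(0, 0, -2)


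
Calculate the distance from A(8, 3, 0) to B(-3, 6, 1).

d = √[(x₂-x₁)² + (y₂-y₁)² + (z₂-z₁)²]
  = √[(-11)² + 3² + 1²]
  = √[121 + 9 + 1]
  = √131
  ≈ 11.45

11.45


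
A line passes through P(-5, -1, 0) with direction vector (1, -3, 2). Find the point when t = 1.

P(t) = P + t·d
  = (-5 + 1·1, -1 + (-3)·1, 0 + 2·1)
  = (-5 + 1, -1 - 3, 0 + 2)
  = (-4, -4, 2)

(-4, -4, 2)


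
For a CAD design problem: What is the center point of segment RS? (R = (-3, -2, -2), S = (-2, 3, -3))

M = ((x₁+x₂)/2, (y₁+y₂)/2, (z₁+z₂)/2)
  = ((-3 - 2)/2, (-2 + 3)/2, (-2 - 3)/2)
  = (-5/2, 1/2, -5/2)
  = (-2.5, 0.5, -2.5)

(-2.5, 0.5, -2.5)


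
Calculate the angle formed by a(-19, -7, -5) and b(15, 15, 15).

a·b = (-19)·15 + (-7)·15 + (-5)·15 = -285 - 105 - 75 = -465
|a| = √((-19)² + (-7)² + (-5)²) = √435 ≈ 20.86
|b| = √(15² + 15² + 15²) = √675 ≈ 25.98
cos θ = (a·b)/(|a||b|) = -465/(20.86·25.98) ≈ -0.8581
θ = arccos(-0.8581) ≈ 149.1°

149.1°


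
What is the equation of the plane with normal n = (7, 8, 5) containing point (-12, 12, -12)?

The plane through P with normal n = (a, b, c) satisfies n·(r - P) = 0,
i.e. ax + by + cz = a·x₀ + b·y₀ + c·z₀.
d = 7·(-12) + 8·12 + 5·(-12)
  = -84 + 96 - 60
  = -48
Equation: 7x + 8y + 5z = -48

7x + 8y + 5z = -48


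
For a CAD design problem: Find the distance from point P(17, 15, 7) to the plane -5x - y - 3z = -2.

distance = |a·x₀ + b·y₀ + c·z₀ - d| / √(a² + b² + c²)
  = |(-5)·17 + (-1)·15 + (-3)·7 - (-2)| / √((-5)² + (-1)² + (-3)²)
  = |-85 - 15 - 21 + 2| / √(25 + 1 + 9)
  = |-119| / √35
  = 119 / 5.916
  ≈ 20.11

20.11


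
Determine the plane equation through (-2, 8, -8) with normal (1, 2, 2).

The plane through P with normal n = (a, b, c) satisfies n·(r - P) = 0,
i.e. ax + by + cz = a·x₀ + b·y₀ + c·z₀.
d = 1·(-2) + 2·8 + 2·(-8)
  = -2 + 16 - 16
  = -2
Equation: x + 2y + 2z = -2

x + 2y + 2z = -2


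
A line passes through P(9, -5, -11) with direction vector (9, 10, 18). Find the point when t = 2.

P(t) = P + t·d
  = (9 + 9·2, -5 + 10·2, -11 + 18·2)
  = (9 + 18, -5 + 20, -11 + 36)
  = (27, 15, 25)

(27, 15, 25)


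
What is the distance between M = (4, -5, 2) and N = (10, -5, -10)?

d = √[(x₂-x₁)² + (y₂-y₁)² + (z₂-z₁)²]
  = √[6² + 0² + (-12)²]
  = √[36 + 0 + 144]
  = √180
  ≈ 13.42

13.42


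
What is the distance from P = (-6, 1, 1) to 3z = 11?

distance = |a·x₀ + b·y₀ + c·z₀ - d| / √(a² + b² + c²)
  = |0·(-6) + 0·1 + 3·1 - 11| / √(0² + 0² + 3²)
  = |0 + 0 + 3 - 11| / √(0 + 0 + 9)
  = |-8| / √9
  = 8 / 3
  ≈ 2.667

2.667


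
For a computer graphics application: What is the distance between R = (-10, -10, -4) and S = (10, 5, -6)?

d = √[(x₂-x₁)² + (y₂-y₁)² + (z₂-z₁)²]
  = √[20² + 15² + (-2)²]
  = √[400 + 225 + 4]
  = √629
  ≈ 25.08

25.08


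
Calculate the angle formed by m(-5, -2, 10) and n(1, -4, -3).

m·n = (-5)·1 + (-2)·(-4) + 10·(-3) = -5 + 8 - 30 = -27
|m| = √((-5)² + (-2)² + 10²) = √129 ≈ 11.36
|n| = √(1² + (-4)² + (-3)²) = √26 ≈ 5.099
cos θ = (m·n)/(|m||n|) = -27/(11.36·5.099) ≈ -0.4662
θ = arccos(-0.4662) ≈ 117.8°

117.8°


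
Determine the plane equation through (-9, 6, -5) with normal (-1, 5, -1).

The plane through P with normal n = (a, b, c) satisfies n·(r - P) = 0,
i.e. ax + by + cz = a·x₀ + b·y₀ + c·z₀.
d = (-1)·(-9) + 5·6 + (-1)·(-5)
  = 9 + 30 + 5
  = 44
Equation: -x + 5y - z = 44

-x + 5y - z = 44


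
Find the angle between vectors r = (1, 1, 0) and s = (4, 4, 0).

r·s = 1·4 + 1·4 + 0·0 = 4 + 4 + 0 = 8
|r| = √(1² + 1² + 0²) = √2 ≈ 1.414
|s| = √(4² + 4² + 0²) = √32 ≈ 5.657
cos θ = (r·s)/(|r||s|) = 8/(1.414·5.657) ≈ 1
θ = arccos(1) ≈ 0°

0°


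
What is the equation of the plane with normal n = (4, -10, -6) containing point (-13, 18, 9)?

The plane through P with normal n = (a, b, c) satisfies n·(r - P) = 0,
i.e. ax + by + cz = a·x₀ + b·y₀ + c·z₀.
d = 4·(-13) + (-10)·18 + (-6)·9
  = -52 - 180 - 54
  = -286
Equation: 4x - 10y - 6z = -286

4x - 10y - 6z = -286


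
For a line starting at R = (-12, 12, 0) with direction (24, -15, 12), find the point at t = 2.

P(t) = R + t·d
  = (-12 + 24·2, 12 + (-15)·2, 0 + 12·2)
  = (-12 + 48, 12 - 30, 0 + 24)
  = (36, -18, 24)

(36, -18, 24)


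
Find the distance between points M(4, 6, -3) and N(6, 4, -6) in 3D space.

d = √[(x₂-x₁)² + (y₂-y₁)² + (z₂-z₁)²]
  = √[2² + (-2)² + (-3)²]
  = √[4 + 4 + 9]
  = √17
  ≈ 4.123

4.123


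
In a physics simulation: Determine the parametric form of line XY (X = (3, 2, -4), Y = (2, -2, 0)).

Direction vector d = Y - X = (2 - 3, -2 - 2, 0 + 4) = (-1, -4, 4)
Parametric form r = X + t·d:
x = 3 - t, y = 2 - 4t, z = -4 + 4t

x = 3 - t, y = 2 - 4t, z = -4 + 4t


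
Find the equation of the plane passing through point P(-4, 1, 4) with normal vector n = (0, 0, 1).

The plane through P with normal n = (a, b, c) satisfies n·(r - P) = 0,
i.e. ax + by + cz = a·x₀ + b·y₀ + c·z₀.
d = 0·(-4) + 0·1 + 1·4
  = 0 + 0 + 4
  = 4
Equation: z = 4

z = 4


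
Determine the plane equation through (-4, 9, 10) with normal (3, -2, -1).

The plane through P with normal n = (a, b, c) satisfies n·(r - P) = 0,
i.e. ax + by + cz = a·x₀ + b·y₀ + c·z₀.
d = 3·(-4) + (-2)·9 + (-1)·10
  = -12 - 18 - 10
  = -40
Equation: 3x - 2y - z = -40

3x - 2y - z = -40


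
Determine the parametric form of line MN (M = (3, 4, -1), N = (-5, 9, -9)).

Direction vector d = N - M = (-5 - 3, 9 - 4, -9 + 1) = (-8, 5, -8)
Parametric form r = M + t·d:
x = 3 - 8t, y = 4 + 5t, z = -1 - 8t

x = 3 - 8t, y = 4 + 5t, z = -1 - 8t


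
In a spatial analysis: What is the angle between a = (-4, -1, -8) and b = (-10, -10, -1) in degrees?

a·b = (-4)·(-10) + (-1)·(-10) + (-8)·(-1) = 40 + 10 + 8 = 58
|a| = √((-4)² + (-1)² + (-8)²) = √81 ≈ 9
|b| = √((-10)² + (-10)² + (-1)²) = √201 ≈ 14.18
cos θ = (a·b)/(|a||b|) = 58/(9·14.18) ≈ 0.4546
θ = arccos(0.4546) ≈ 62.96°

62.96°


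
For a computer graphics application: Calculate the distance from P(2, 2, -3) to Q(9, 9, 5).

d = √[(x₂-x₁)² + (y₂-y₁)² + (z₂-z₁)²]
  = √[7² + 7² + 8²]
  = √[49 + 49 + 64]
  = √162
  ≈ 12.73

12.73


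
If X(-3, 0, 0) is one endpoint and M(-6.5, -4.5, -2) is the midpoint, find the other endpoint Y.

Y = 2M - X
  = (2·(-6.5) - (-3), 2·(-4.5) - 0, 2·(-2) - 0)
  = (-13 + 3, -9 + 0, -4 + 0)
  = (-10, -9, -4)

(-10, -9, -4)


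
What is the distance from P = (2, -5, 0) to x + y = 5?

distance = |a·x₀ + b·y₀ + c·z₀ - d| / √(a² + b² + c²)
  = |1·2 + 1·(-5) + 0·0 - 5| / √(1² + 1² + 0²)
  = |2 - 5 + 0 - 5| / √(1 + 1 + 0)
  = |-8| / √2
  = 8 / 1.414
  ≈ 5.657

5.657


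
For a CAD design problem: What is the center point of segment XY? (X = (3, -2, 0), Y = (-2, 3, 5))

M = ((x₁+x₂)/2, (y₁+y₂)/2, (z₁+z₂)/2)
  = ((3 - 2)/2, (-2 + 3)/2, (0 + 5)/2)
  = (1/2, 1/2, 5/2)
  = (0.5, 0.5, 2.5)

(0.5, 0.5, 2.5)


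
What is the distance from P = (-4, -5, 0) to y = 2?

distance = |a·x₀ + b·y₀ + c·z₀ - d| / √(a² + b² + c²)
  = |0·(-4) + 1·(-5) + 0·0 - 2| / √(0² + 1² + 0²)
  = |0 - 5 + 0 - 2| / √(0 + 1 + 0)
  = |-7| / √1
  = 7 / 1
  ≈ 7

7


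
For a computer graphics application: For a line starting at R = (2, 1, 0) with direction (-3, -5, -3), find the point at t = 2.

P(t) = R + t·d
  = (2 + (-3)·2, 1 + (-5)·2, 0 + (-3)·2)
  = (2 - 6, 1 - 10, 0 - 6)
  = (-4, -9, -6)

(-4, -9, -6)


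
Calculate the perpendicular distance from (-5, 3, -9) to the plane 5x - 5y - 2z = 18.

distance = |a·x₀ + b·y₀ + c·z₀ - d| / √(a² + b² + c²)
  = |5·(-5) + (-5)·3 + (-2)·(-9) - 18| / √(5² + (-5)² + (-2)²)
  = |-25 - 15 + 18 - 18| / √(25 + 25 + 4)
  = |-40| / √54
  = 40 / 7.348
  ≈ 5.443

5.443


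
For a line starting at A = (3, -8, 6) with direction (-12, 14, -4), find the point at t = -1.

P(t) = A + t·d
  = (3 + (-12)·(-1), -8 + 14·(-1), 6 + (-4)·(-1))
  = (3 + 12, -8 - 14, 6 + 4)
  = (15, -22, 10)

(15, -22, 10)


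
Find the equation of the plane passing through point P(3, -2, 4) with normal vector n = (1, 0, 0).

The plane through P with normal n = (a, b, c) satisfies n·(r - P) = 0,
i.e. ax + by + cz = a·x₀ + b·y₀ + c·z₀.
d = 1·3 + 0·(-2) + 0·4
  = 3 + 0 + 0
  = 3
Equation: x = 3

x = 3


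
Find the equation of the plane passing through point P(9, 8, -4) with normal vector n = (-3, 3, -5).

The plane through P with normal n = (a, b, c) satisfies n·(r - P) = 0,
i.e. ax + by + cz = a·x₀ + b·y₀ + c·z₀.
d = (-3)·9 + 3·8 + (-5)·(-4)
  = -27 + 24 + 20
  = 17
Equation: -3x + 3y - 5z = 17

-3x + 3y - 5z = 17


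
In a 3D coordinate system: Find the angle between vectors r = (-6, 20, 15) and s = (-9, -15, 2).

r·s = (-6)·(-9) + 20·(-15) + 15·2 = 54 - 300 + 30 = -216
|r| = √((-6)² + 20² + 15²) = √661 ≈ 25.71
|s| = √((-9)² + (-15)² + 2²) = √310 ≈ 17.61
cos θ = (r·s)/(|r||s|) = -216/(25.71·17.61) ≈ -0.4772
θ = arccos(-0.4772) ≈ 118.5°

118.5°


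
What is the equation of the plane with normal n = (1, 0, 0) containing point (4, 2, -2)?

The plane through P with normal n = (a, b, c) satisfies n·(r - P) = 0,
i.e. ax + by + cz = a·x₀ + b·y₀ + c·z₀.
d = 1·4 + 0·2 + 0·(-2)
  = 4 + 0 + 0
  = 4
Equation: x = 4

x = 4


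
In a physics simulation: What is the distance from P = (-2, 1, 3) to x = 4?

distance = |a·x₀ + b·y₀ + c·z₀ - d| / √(a² + b² + c²)
  = |1·(-2) + 0·1 + 0·3 - 4| / √(1² + 0² + 0²)
  = |-2 + 0 + 0 - 4| / √(1 + 0 + 0)
  = |-6| / √1
  = 6 / 1
  ≈ 6

6


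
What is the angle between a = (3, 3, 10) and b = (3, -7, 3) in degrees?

a·b = 3·3 + 3·(-7) + 10·3 = 9 - 21 + 30 = 18
|a| = √(3² + 3² + 10²) = √118 ≈ 10.86
|b| = √(3² + (-7)² + 3²) = √67 ≈ 8.185
cos θ = (a·b)/(|a||b|) = 18/(10.86·8.185) ≈ 0.2024
θ = arccos(0.2024) ≈ 78.32°

78.32°


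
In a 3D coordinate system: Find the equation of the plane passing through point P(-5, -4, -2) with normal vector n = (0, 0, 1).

The plane through P with normal n = (a, b, c) satisfies n·(r - P) = 0,
i.e. ax + by + cz = a·x₀ + b·y₀ + c·z₀.
d = 0·(-5) + 0·(-4) + 1·(-2)
  = 0 + 0 - 2
  = -2
Equation: z = -2

z = -2


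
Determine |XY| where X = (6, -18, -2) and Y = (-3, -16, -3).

d = √[(x₂-x₁)² + (y₂-y₁)² + (z₂-z₁)²]
  = √[(-9)² + 2² + (-1)²]
  = √[81 + 4 + 1]
  = √86
  ≈ 9.274

9.274


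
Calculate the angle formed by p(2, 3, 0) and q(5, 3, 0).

p·q = 2·5 + 3·3 + 0·0 = 10 + 9 + 0 = 19
|p| = √(2² + 3² + 0²) = √13 ≈ 3.606
|q| = √(5² + 3² + 0²) = √34 ≈ 5.831
cos θ = (p·q)/(|p||q|) = 19/(3.606·5.831) ≈ 0.9037
θ = arccos(0.9037) ≈ 25.35°

25.35°


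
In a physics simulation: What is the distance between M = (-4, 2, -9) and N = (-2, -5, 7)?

d = √[(x₂-x₁)² + (y₂-y₁)² + (z₂-z₁)²]
  = √[2² + (-7)² + 16²]
  = √[4 + 49 + 256]
  = √309
  ≈ 17.58

17.58


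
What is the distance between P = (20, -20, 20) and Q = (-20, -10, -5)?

d = √[(x₂-x₁)² + (y₂-y₁)² + (z₂-z₁)²]
  = √[(-40)² + 10² + (-25)²]
  = √[1600 + 100 + 625]
  = √2325
  ≈ 48.22

48.22


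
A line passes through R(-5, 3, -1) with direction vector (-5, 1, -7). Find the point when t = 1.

P(t) = R + t·d
  = (-5 + (-5)·1, 3 + 1·1, -1 + (-7)·1)
  = (-5 - 5, 3 + 1, -1 - 7)
  = (-10, 4, -8)

(-10, 4, -8)


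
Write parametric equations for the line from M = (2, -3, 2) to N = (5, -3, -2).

Direction vector d = N - M = (5 - 2, -3 + 3, -2 - 2) = (3, 0, -4)
Parametric form r = M + t·d:
x = 2 + 3t, y = -3, z = 2 - 4t

x = 2 + 3t, y = -3, z = 2 - 4t


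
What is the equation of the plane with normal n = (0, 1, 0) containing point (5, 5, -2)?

The plane through P with normal n = (a, b, c) satisfies n·(r - P) = 0,
i.e. ax + by + cz = a·x₀ + b·y₀ + c·z₀.
d = 0·5 + 1·5 + 0·(-2)
  = 0 + 5 + 0
  = 5
Equation: y = 5

y = 5


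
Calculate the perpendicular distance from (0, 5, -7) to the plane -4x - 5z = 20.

distance = |a·x₀ + b·y₀ + c·z₀ - d| / √(a² + b² + c²)
  = |(-4)·0 + 0·5 + (-5)·(-7) - 20| / √((-4)² + 0² + (-5)²)
  = |0 + 0 + 35 - 20| / √(16 + 0 + 25)
  = |15| / √41
  = 15 / 6.403
  ≈ 2.343

2.343


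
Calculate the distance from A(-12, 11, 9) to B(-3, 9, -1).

d = √[(x₂-x₁)² + (y₂-y₁)² + (z₂-z₁)²]
  = √[9² + (-2)² + (-10)²]
  = √[81 + 4 + 100]
  = √185
  ≈ 13.6

13.6


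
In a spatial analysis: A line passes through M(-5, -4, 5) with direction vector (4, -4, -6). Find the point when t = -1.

P(t) = M + t·d
  = (-5 + 4·(-1), -4 + (-4)·(-1), 5 + (-6)·(-1))
  = (-5 - 4, -4 + 4, 5 + 6)
  = (-9, 0, 11)

(-9, 0, 11)


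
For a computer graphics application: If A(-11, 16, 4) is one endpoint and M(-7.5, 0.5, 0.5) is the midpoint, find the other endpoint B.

B = 2M - A
  = (2·(-7.5) - (-11), 2·0.5 - 16, 2·0.5 - 4)
  = (-15 + 11, 1 - 16, 1 - 4)
  = (-4, -15, -3)

(-4, -15, -3)


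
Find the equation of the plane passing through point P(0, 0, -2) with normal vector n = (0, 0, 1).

The plane through P with normal n = (a, b, c) satisfies n·(r - P) = 0,
i.e. ax + by + cz = a·x₀ + b·y₀ + c·z₀.
d = 0·0 + 0·0 + 1·(-2)
  = 0 + 0 - 2
  = -2
Equation: z = -2

z = -2


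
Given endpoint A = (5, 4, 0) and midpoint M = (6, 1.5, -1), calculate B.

B = 2M - A
  = (2·6 - 5, 2·1.5 - 4, 2·(-1) - 0)
  = (12 - 5, 3 - 4, -2 + 0)
  = (7, -1, -2)

(7, -1, -2)


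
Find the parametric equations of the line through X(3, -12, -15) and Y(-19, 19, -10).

Direction vector d = Y - X = (-19 - 3, 19 + 12, -10 + 15) = (-22, 31, 5)
Parametric form r = X + t·d:
x = 3 - 22t, y = -12 + 31t, z = -15 + 5t

x = 3 - 22t, y = -12 + 31t, z = -15 + 5t


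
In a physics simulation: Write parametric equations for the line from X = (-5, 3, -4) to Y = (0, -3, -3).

Direction vector d = Y - X = (0 + 5, -3 - 3, -3 + 4) = (5, -6, 1)
Parametric form r = X + t·d:
x = -5 + 5t, y = 3 - 6t, z = -4 + t

x = -5 + 5t, y = 3 - 6t, z = -4 + t


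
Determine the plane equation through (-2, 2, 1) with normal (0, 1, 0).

The plane through P with normal n = (a, b, c) satisfies n·(r - P) = 0,
i.e. ax + by + cz = a·x₀ + b·y₀ + c·z₀.
d = 0·(-2) + 1·2 + 0·1
  = 0 + 2 + 0
  = 2
Equation: y = 2

y = 2


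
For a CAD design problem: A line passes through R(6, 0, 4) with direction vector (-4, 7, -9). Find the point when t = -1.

P(t) = R + t·d
  = (6 + (-4)·(-1), 0 + 7·(-1), 4 + (-9)·(-1))
  = (6 + 4, 0 - 7, 4 + 9)
  = (10, -7, 13)

(10, -7, 13)


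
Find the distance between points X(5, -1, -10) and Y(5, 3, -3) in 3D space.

d = √[(x₂-x₁)² + (y₂-y₁)² + (z₂-z₁)²]
  = √[0² + 4² + 7²]
  = √[0 + 16 + 49]
  = √65
  ≈ 8.062

8.062


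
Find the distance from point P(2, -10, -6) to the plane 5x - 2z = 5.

distance = |a·x₀ + b·y₀ + c·z₀ - d| / √(a² + b² + c²)
  = |5·2 + 0·(-10) + (-2)·(-6) - 5| / √(5² + 0² + (-2)²)
  = |10 + 0 + 12 - 5| / √(25 + 0 + 4)
  = |17| / √29
  = 17 / 5.385
  ≈ 3.157

3.157


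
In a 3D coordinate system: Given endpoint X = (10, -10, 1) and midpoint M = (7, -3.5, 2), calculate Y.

Y = 2M - X
  = (2·7 - 10, 2·(-3.5) - (-10), 2·2 - 1)
  = (14 - 10, -7 + 10, 4 - 1)
  = (4, 3, 3)

(4, 3, 3)


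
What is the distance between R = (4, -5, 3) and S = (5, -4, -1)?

d = √[(x₂-x₁)² + (y₂-y₁)² + (z₂-z₁)²]
  = √[1² + 1² + (-4)²]
  = √[1 + 1 + 16]
  = √18
  ≈ 4.243

4.243


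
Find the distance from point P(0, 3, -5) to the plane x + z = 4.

distance = |a·x₀ + b·y₀ + c·z₀ - d| / √(a² + b² + c²)
  = |1·0 + 0·3 + 1·(-5) - 4| / √(1² + 0² + 1²)
  = |0 + 0 - 5 - 4| / √(1 + 0 + 1)
  = |-9| / √2
  = 9 / 1.414
  ≈ 6.364

6.364


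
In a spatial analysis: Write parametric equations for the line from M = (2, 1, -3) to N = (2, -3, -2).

Direction vector d = N - M = (2 - 2, -3 - 1, -2 + 3) = (0, -4, 1)
Parametric form r = M + t·d:
x = 2, y = 1 - 4t, z = -3 + t

x = 2, y = 1 - 4t, z = -3 + t


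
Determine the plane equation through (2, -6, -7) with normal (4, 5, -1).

The plane through P with normal n = (a, b, c) satisfies n·(r - P) = 0,
i.e. ax + by + cz = a·x₀ + b·y₀ + c·z₀.
d = 4·2 + 5·(-6) + (-1)·(-7)
  = 8 - 30 + 7
  = -15
Equation: 4x + 5y - z = -15

4x + 5y - z = -15


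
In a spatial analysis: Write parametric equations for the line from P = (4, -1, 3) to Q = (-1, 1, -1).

Direction vector d = Q - P = (-1 - 4, 1 + 1, -1 - 3) = (-5, 2, -4)
Parametric form r = P + t·d:
x = 4 - 5t, y = -1 + 2t, z = 3 - 4t

x = 4 - 5t, y = -1 + 2t, z = 3 - 4t


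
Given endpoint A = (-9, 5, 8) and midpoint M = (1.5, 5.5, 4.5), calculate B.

B = 2M - A
  = (2·1.5 - (-9), 2·5.5 - 5, 2·4.5 - 8)
  = (3 + 9, 11 - 5, 9 - 8)
  = (12, 6, 1)

(12, 6, 1)


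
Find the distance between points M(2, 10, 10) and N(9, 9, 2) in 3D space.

d = √[(x₂-x₁)² + (y₂-y₁)² + (z₂-z₁)²]
  = √[7² + (-1)² + (-8)²]
  = √[49 + 1 + 64]
  = √114
  ≈ 10.68

10.68


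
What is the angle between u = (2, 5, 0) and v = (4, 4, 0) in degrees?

u·v = 2·4 + 5·4 + 0·0 = 8 + 20 + 0 = 28
|u| = √(2² + 5² + 0²) = √29 ≈ 5.385
|v| = √(4² + 4² + 0²) = √32 ≈ 5.657
cos θ = (u·v)/(|u||v|) = 28/(5.385·5.657) ≈ 0.9191
θ = arccos(0.9191) ≈ 23.2°

23.2°


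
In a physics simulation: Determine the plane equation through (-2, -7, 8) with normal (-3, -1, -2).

The plane through P with normal n = (a, b, c) satisfies n·(r - P) = 0,
i.e. ax + by + cz = a·x₀ + b·y₀ + c·z₀.
d = (-3)·(-2) + (-1)·(-7) + (-2)·8
  = 6 + 7 - 16
  = -3
Equation: -3x - y - 2z = -3

-3x - y - 2z = -3


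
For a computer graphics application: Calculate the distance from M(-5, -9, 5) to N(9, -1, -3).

d = √[(x₂-x₁)² + (y₂-y₁)² + (z₂-z₁)²]
  = √[14² + 8² + (-8)²]
  = √[196 + 64 + 64]
  = √324
  ≈ 18

18


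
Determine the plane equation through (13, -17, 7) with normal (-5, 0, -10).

The plane through P with normal n = (a, b, c) satisfies n·(r - P) = 0,
i.e. ax + by + cz = a·x₀ + b·y₀ + c·z₀.
d = (-5)·13 + 0·(-17) + (-10)·7
  = -65 + 0 - 70
  = -135
Equation: -5x - 10z = -135

-5x - 10z = -135


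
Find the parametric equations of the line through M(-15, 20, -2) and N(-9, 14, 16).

Direction vector d = N - M = (-9 + 15, 14 - 20, 16 + 2) = (6, -6, 18)
Parametric form r = M + t·d:
x = -15 + 6t, y = 20 - 6t, z = -2 + 18t

x = -15 + 6t, y = 20 - 6t, z = -2 + 18t


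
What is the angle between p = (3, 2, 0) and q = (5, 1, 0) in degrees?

p·q = 3·5 + 2·1 + 0·0 = 15 + 2 + 0 = 17
|p| = √(3² + 2² + 0²) = √13 ≈ 3.606
|q| = √(5² + 1² + 0²) = √26 ≈ 5.099
cos θ = (p·q)/(|p||q|) = 17/(3.606·5.099) ≈ 0.9247
θ = arccos(0.9247) ≈ 22.38°

22.38°


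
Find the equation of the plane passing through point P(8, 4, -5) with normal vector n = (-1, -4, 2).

The plane through P with normal n = (a, b, c) satisfies n·(r - P) = 0,
i.e. ax + by + cz = a·x₀ + b·y₀ + c·z₀.
d = (-1)·8 + (-4)·4 + 2·(-5)
  = -8 - 16 - 10
  = -34
Equation: -x - 4y + 2z = -34

-x - 4y + 2z = -34


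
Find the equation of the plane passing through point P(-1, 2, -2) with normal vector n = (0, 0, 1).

The plane through P with normal n = (a, b, c) satisfies n·(r - P) = 0,
i.e. ax + by + cz = a·x₀ + b·y₀ + c·z₀.
d = 0·(-1) + 0·2 + 1·(-2)
  = 0 + 0 - 2
  = -2
Equation: z = -2

z = -2


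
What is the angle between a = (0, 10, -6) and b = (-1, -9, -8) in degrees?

a·b = 0·(-1) + 10·(-9) + (-6)·(-8) = 0 - 90 + 48 = -42
|a| = √(0² + 10² + (-6)²) = √136 ≈ 11.66
|b| = √((-1)² + (-9)² + (-8)²) = √146 ≈ 12.08
cos θ = (a·b)/(|a||b|) = -42/(11.66·12.08) ≈ -0.2981
θ = arccos(-0.2981) ≈ 107.3°

107.3°


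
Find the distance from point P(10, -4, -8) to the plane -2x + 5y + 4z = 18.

distance = |a·x₀ + b·y₀ + c·z₀ - d| / √(a² + b² + c²)
  = |(-2)·10 + 5·(-4) + 4·(-8) - 18| / √((-2)² + 5² + 4²)
  = |-20 - 20 - 32 - 18| / √(4 + 25 + 16)
  = |-90| / √45
  = 90 / 6.708
  ≈ 13.42

13.42


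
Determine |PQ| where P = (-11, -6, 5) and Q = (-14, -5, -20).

d = √[(x₂-x₁)² + (y₂-y₁)² + (z₂-z₁)²]
  = √[(-3)² + 1² + (-25)²]
  = √[9 + 1 + 625]
  = √635
  ≈ 25.2

25.2


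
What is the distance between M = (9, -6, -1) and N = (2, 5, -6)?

d = √[(x₂-x₁)² + (y₂-y₁)² + (z₂-z₁)²]
  = √[(-7)² + 11² + (-5)²]
  = √[49 + 121 + 25]
  = √195
  ≈ 13.96

13.96


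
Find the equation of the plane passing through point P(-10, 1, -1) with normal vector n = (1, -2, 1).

The plane through P with normal n = (a, b, c) satisfies n·(r - P) = 0,
i.e. ax + by + cz = a·x₀ + b·y₀ + c·z₀.
d = 1·(-10) + (-2)·1 + 1·(-1)
  = -10 - 2 - 1
  = -13
Equation: x - 2y + z = -13

x - 2y + z = -13


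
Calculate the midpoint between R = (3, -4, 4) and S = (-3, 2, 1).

M = ((x₁+x₂)/2, (y₁+y₂)/2, (z₁+z₂)/2)
  = ((3 - 3)/2, (-4 + 2)/2, (4 + 1)/2)
  = (0/2, -2/2, 5/2)
  = (0, -1, 2.5)

(0, -1, 2.5)


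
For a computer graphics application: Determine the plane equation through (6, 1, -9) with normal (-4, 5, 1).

The plane through P with normal n = (a, b, c) satisfies n·(r - P) = 0,
i.e. ax + by + cz = a·x₀ + b·y₀ + c·z₀.
d = (-4)·6 + 5·1 + 1·(-9)
  = -24 + 5 - 9
  = -28
Equation: -4x + 5y + z = -28

-4x + 5y + z = -28


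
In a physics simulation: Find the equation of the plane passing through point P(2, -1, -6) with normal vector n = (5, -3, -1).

The plane through P with normal n = (a, b, c) satisfies n·(r - P) = 0,
i.e. ax + by + cz = a·x₀ + b·y₀ + c·z₀.
d = 5·2 + (-3)·(-1) + (-1)·(-6)
  = 10 + 3 + 6
  = 19
Equation: 5x - 3y - z = 19

5x - 3y - z = 19


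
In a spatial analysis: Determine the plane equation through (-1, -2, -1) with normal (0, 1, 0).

The plane through P with normal n = (a, b, c) satisfies n·(r - P) = 0,
i.e. ax + by + cz = a·x₀ + b·y₀ + c·z₀.
d = 0·(-1) + 1·(-2) + 0·(-1)
  = 0 - 2 + 0
  = -2
Equation: y = -2

y = -2


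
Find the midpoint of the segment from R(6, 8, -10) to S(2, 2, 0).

M = ((x₁+x₂)/2, (y₁+y₂)/2, (z₁+z₂)/2)
  = ((6 + 2)/2, (8 + 2)/2, (-10 + 0)/2)
  = (8/2, 10/2, -10/2)
  = (4, 5, -5)

(4, 5, -5)


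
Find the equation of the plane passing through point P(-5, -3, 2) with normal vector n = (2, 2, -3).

The plane through P with normal n = (a, b, c) satisfies n·(r - P) = 0,
i.e. ax + by + cz = a·x₀ + b·y₀ + c·z₀.
d = 2·(-5) + 2·(-3) + (-3)·2
  = -10 - 6 - 6
  = -22
Equation: 2x + 2y - 3z = -22

2x + 2y - 3z = -22


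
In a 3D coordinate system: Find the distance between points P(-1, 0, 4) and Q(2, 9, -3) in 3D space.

d = √[(x₂-x₁)² + (y₂-y₁)² + (z₂-z₁)²]
  = √[3² + 9² + (-7)²]
  = √[9 + 81 + 49]
  = √139
  ≈ 11.79

11.79


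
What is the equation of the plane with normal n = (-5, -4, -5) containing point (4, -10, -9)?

The plane through P with normal n = (a, b, c) satisfies n·(r - P) = 0,
i.e. ax + by + cz = a·x₀ + b·y₀ + c·z₀.
d = (-5)·4 + (-4)·(-10) + (-5)·(-9)
  = -20 + 40 + 45
  = 65
Equation: -5x - 4y - 5z = 65

-5x - 4y - 5z = 65


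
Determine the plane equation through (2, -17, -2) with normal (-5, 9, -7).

The plane through P with normal n = (a, b, c) satisfies n·(r - P) = 0,
i.e. ax + by + cz = a·x₀ + b·y₀ + c·z₀.
d = (-5)·2 + 9·(-17) + (-7)·(-2)
  = -10 - 153 + 14
  = -149
Equation: -5x + 9y - 7z = -149

-5x + 9y - 7z = -149


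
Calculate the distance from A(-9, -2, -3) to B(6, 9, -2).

d = √[(x₂-x₁)² + (y₂-y₁)² + (z₂-z₁)²]
  = √[15² + 11² + 1²]
  = √[225 + 121 + 1]
  = √347
  ≈ 18.63

18.63


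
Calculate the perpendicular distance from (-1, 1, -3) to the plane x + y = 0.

distance = |a·x₀ + b·y₀ + c·z₀ - d| / √(a² + b² + c²)
  = |1·(-1) + 1·1 + 0·(-3) - 0| / √(1² + 1² + 0²)
  = |-1 + 1 + 0 + 0| / √(1 + 1 + 0)
  = |0| / √2
  = 0 / 1.414
  ≈ 0

0


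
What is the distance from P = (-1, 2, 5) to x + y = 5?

distance = |a·x₀ + b·y₀ + c·z₀ - d| / √(a² + b² + c²)
  = |1·(-1) + 1·2 + 0·5 - 5| / √(1² + 1² + 0²)
  = |-1 + 2 + 0 - 5| / √(1 + 1 + 0)
  = |-4| / √2
  = 4 / 1.414
  ≈ 2.828

2.828


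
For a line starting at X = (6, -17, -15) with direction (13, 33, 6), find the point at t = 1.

P(t) = X + t·d
  = (6 + 13·1, -17 + 33·1, -15 + 6·1)
  = (6 + 13, -17 + 33, -15 + 6)
  = (19, 16, -9)

(19, 16, -9)


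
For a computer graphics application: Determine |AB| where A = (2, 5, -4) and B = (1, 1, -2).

d = √[(x₂-x₁)² + (y₂-y₁)² + (z₂-z₁)²]
  = √[(-1)² + (-4)² + 2²]
  = √[1 + 16 + 4]
  = √21
  ≈ 4.583

4.583


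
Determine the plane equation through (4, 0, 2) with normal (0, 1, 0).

The plane through P with normal n = (a, b, c) satisfies n·(r - P) = 0,
i.e. ax + by + cz = a·x₀ + b·y₀ + c·z₀.
d = 0·4 + 1·0 + 0·2
  = 0 + 0 + 0
  = 0
Equation: y = 0

y = 0


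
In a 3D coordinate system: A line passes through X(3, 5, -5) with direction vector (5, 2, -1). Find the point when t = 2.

P(t) = X + t·d
  = (3 + 5·2, 5 + 2·2, -5 + (-1)·2)
  = (3 + 10, 5 + 4, -5 - 2)
  = (13, 9, -7)

(13, 9, -7)


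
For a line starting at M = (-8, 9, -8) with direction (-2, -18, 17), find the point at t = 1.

P(t) = M + t·d
  = (-8 + (-2)·1, 9 + (-18)·1, -8 + 17·1)
  = (-8 - 2, 9 - 18, -8 + 17)
  = (-10, -9, 9)

(-10, -9, 9)


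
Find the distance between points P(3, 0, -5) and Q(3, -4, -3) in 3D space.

d = √[(x₂-x₁)² + (y₂-y₁)² + (z₂-z₁)²]
  = √[0² + (-4)² + 2²]
  = √[0 + 16 + 4]
  = √20
  ≈ 4.472

4.472


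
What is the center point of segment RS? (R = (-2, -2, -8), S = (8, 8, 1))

M = ((x₁+x₂)/2, (y₁+y₂)/2, (z₁+z₂)/2)
  = ((-2 + 8)/2, (-2 + 8)/2, (-8 + 1)/2)
  = (6/2, 6/2, -7/2)
  = (3, 3, -3.5)

(3, 3, -3.5)
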